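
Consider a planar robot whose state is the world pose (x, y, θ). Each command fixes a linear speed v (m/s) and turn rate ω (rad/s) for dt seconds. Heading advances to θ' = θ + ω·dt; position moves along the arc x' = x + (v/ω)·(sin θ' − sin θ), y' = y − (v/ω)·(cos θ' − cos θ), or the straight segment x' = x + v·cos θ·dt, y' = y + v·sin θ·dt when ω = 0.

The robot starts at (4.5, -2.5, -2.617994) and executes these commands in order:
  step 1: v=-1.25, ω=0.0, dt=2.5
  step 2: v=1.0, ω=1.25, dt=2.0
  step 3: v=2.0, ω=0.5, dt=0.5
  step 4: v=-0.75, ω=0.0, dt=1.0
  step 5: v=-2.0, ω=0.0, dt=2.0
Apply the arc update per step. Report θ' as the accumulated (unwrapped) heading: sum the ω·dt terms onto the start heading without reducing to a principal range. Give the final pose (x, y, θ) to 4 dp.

step 1: θ'=-2.6180 (straight) → pose (7.2063, -0.9375, -2.6180)
step 2: θ'=-0.1180 (R=0.8000) → pose (7.5122, -2.4248, -0.1180)
step 3: θ'=0.1320 (R=4.0000) → pose (8.5095, -2.4178, 0.1320)
step 4: θ'=0.1320 (straight) → pose (7.7661, -2.5165, 0.1320)
step 5: θ'=0.1320 (straight) → pose (3.8009, -3.0430, 0.1320)

(3.8009, -3.0430, 0.1320)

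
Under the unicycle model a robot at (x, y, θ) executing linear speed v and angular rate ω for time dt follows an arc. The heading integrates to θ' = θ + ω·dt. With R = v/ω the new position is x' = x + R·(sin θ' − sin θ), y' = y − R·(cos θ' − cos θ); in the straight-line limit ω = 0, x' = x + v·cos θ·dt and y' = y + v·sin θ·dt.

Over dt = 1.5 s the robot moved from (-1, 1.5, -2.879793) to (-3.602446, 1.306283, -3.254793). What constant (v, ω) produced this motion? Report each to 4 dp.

v = 1.7500, ω = -0.2500

Δθ = -3.254793 − -2.879793 = -0.375000
ω = Δθ/dt = -0.375000/1.5 = -0.2500
R = Δx/(sin θ' − sin θ) = -7.0000
v = R·ω = -7.0000·-0.2500 = 1.7500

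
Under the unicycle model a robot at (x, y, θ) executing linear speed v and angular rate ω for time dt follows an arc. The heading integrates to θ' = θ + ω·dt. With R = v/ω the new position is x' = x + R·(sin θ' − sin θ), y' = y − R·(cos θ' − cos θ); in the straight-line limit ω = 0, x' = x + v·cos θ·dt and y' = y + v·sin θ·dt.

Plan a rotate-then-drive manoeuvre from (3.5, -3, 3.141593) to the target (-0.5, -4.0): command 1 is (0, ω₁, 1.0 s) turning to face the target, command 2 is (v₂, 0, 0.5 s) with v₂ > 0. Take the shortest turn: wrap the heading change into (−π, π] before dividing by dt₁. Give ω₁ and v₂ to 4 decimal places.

ω₁ = 0.2450, v₂ = 8.2462

heading to target = atan2(-4−-3, -0.5−3.5) = -2.8966
Δθ = wrap(-2.8966 − 3.1416) = 0.2450; ω₁ = Δθ/dt₁ = 0.2450
distance = √((-0.5−3.5)² + (-4−-3)²) = 4.1231; v₂ = distance/dt₂ = 8.2462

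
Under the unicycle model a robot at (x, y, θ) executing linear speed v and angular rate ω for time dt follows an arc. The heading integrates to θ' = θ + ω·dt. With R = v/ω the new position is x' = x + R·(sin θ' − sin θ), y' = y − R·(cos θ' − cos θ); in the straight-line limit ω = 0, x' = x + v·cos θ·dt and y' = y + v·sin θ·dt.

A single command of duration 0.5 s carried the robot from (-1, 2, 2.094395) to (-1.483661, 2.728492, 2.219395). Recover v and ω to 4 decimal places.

Δθ = 2.219395 − 2.094395 = 0.125000
ω = Δθ/dt = 0.125000/0.5 = 0.2500
R = −Δy/(cos θ' − cos θ) = 7.0000
v = R·ω = 7.0000·0.2500 = 1.7500

v = 1.7500, ω = 0.2500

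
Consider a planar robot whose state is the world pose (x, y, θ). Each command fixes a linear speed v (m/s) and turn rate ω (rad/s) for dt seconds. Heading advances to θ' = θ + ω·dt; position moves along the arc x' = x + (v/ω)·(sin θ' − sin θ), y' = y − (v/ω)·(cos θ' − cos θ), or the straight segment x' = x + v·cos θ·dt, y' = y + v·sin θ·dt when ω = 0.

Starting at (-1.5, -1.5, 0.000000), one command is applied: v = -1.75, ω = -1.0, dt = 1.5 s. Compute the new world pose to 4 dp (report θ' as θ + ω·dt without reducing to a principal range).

θ' = 0.0000 + -1.0·1.5 = -1.5000
R = v/ω = -1.75/-1.0 = 1.7500
x' = -1.5 + 1.7500·(sin -1.5000 − sin 0.0000) = -3.2456
y' = -1.5 − 1.7500·(cos -1.5000 − cos 0.0000) = 0.1262

(-3.2456, 0.1262, -1.5000)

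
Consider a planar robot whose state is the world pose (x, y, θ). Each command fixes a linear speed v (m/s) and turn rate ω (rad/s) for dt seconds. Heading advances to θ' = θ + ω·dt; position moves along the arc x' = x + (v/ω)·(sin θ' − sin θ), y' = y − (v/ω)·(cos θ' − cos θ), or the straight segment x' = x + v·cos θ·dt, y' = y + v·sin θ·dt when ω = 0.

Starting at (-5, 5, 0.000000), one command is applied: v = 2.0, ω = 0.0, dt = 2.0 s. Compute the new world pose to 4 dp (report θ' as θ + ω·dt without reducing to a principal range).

θ' = 0.0000 + 0.0·2.0 = 0.0000
ω = 0 → straight: x' = -5 + 2.0·cos(0.0000)·2.0 = -1.0000
y' = 5 + 2.0·sin(0.0000)·2.0 = 5.0000

(-1.0000, 5.0000, 0.0000)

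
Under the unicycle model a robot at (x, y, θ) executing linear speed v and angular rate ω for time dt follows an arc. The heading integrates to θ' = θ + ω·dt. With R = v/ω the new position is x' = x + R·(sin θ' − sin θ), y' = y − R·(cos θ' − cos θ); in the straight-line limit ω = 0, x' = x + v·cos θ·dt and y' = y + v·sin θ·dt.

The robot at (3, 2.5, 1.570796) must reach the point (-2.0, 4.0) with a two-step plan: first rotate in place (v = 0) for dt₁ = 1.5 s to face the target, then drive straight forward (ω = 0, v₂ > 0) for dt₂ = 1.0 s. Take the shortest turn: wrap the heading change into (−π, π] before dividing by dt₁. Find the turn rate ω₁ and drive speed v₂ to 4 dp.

heading to target = atan2(4−2.5, -2−3) = 2.8501
Δθ = wrap(2.8501 − 1.5708) = 1.2793; ω₁ = Δθ/dt₁ = 0.8529
distance = √((-2−3)² + (4−2.5)²) = 5.2202; v₂ = distance/dt₂ = 5.2202

ω₁ = 0.8529, v₂ = 5.2202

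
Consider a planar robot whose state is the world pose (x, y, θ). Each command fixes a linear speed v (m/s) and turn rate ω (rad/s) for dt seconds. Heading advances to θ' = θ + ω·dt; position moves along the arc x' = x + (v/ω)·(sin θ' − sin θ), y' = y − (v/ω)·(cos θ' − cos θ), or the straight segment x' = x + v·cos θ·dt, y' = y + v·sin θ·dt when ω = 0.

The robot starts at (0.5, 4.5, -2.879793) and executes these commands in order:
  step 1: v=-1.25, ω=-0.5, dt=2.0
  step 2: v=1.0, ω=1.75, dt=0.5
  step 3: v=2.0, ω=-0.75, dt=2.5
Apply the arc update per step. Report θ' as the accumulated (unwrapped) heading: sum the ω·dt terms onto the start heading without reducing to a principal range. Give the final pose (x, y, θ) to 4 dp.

step 1: θ'=-3.8798 (R=2.5000) → pose (2.8294, 3.9344, -3.8798)
step 2: θ'=-3.0048 (R=0.5714) → pose (2.3670, 4.0778, -3.0048)
step 3: θ'=-4.8798 (R=-2.6667) → pose (-0.6261, 7.1639, -4.8798)

(-0.6261, 7.1639, -4.8798)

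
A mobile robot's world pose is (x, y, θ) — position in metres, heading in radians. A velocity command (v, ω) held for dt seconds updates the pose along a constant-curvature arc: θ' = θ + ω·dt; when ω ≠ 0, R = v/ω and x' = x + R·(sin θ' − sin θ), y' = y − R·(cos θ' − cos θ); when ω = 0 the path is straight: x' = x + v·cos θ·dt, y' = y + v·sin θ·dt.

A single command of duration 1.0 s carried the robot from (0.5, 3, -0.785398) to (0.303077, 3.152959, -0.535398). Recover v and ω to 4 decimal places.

v = -0.2500, ω = 0.2500

Δθ = -0.535398 − -0.785398 = 0.250000
ω = Δθ/dt = 0.250000/1.0 = 0.2500
R = Δx/(sin θ' − sin θ) = -1.0000
v = R·ω = -1.0000·0.2500 = -0.2500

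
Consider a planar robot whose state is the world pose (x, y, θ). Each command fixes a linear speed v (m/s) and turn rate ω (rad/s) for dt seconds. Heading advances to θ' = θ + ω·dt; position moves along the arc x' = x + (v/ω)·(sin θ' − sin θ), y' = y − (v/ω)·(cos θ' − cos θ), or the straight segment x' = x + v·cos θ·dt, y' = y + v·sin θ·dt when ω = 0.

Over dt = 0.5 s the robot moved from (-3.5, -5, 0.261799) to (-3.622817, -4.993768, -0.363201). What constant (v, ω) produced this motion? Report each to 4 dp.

Δθ = -0.363201 − 0.261799 = -0.625000
ω = Δθ/dt = -0.625000/0.5 = -1.2500
R = Δx/(sin θ' − sin θ) = 0.2000
v = R·ω = 0.2000·-1.2500 = -0.2500

v = -0.2500, ω = -1.2500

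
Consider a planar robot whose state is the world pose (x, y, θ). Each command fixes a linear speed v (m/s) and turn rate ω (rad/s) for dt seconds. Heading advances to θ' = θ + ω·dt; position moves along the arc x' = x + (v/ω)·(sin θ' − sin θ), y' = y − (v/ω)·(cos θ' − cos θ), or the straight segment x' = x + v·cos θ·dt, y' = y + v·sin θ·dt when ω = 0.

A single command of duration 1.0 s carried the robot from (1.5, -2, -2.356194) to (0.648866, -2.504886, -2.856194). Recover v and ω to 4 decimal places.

v = 1.0000, ω = -0.5000

Δθ = -2.856194 − -2.356194 = -0.500000
ω = Δθ/dt = -0.500000/1.0 = -0.5000
R = Δx/(sin θ' − sin θ) = -2.0000
v = R·ω = -2.0000·-0.5000 = 1.0000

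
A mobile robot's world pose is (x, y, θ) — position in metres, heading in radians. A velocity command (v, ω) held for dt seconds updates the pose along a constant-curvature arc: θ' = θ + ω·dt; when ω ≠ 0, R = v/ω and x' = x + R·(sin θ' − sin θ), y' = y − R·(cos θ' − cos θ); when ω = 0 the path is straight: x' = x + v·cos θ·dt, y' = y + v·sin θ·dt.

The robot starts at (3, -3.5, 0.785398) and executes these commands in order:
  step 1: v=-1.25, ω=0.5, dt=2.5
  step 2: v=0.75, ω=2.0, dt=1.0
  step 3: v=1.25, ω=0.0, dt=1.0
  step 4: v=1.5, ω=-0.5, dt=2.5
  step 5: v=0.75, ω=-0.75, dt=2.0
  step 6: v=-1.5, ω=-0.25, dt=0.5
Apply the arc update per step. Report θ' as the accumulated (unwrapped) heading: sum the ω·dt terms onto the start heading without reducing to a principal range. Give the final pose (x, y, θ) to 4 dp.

step 1: θ'=2.0354 (R=-2.5000) → pose (2.5328, -6.3879, 2.0354)
step 2: θ'=4.0354 (R=0.3750) → pose (1.9052, -6.3210, 4.0354)
step 3: θ'=4.0354 (straight) → pose (1.1222, -7.2954, 4.0354)
step 4: θ'=2.7854 (R=-3.0000) → pose (-2.2624, -8.2277, 2.7854)
step 5: θ'=1.2854 (R=-1.0000) → pose (-2.8732, -7.0089, 1.2854)
step 6: θ'=1.1604 (R=6.0000) → pose (-3.1287, -7.7135, 1.1604)

(-3.1287, -7.7135, 1.1604)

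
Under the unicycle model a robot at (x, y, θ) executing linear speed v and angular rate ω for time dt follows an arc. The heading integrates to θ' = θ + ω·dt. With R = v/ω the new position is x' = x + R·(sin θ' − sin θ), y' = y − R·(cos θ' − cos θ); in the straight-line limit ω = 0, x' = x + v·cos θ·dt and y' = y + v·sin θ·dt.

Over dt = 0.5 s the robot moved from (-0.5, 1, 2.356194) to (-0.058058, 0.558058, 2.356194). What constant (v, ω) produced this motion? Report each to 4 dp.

v = -1.2500, ω = 0.0000

Δθ = 2.356194 − 2.356194 = 0.000000
ω = Δθ/dt = 0.000000/0.5 = 0.0000
ω = 0 → v = (Δx·cos θ + Δy·sin θ)/dt = -1.2500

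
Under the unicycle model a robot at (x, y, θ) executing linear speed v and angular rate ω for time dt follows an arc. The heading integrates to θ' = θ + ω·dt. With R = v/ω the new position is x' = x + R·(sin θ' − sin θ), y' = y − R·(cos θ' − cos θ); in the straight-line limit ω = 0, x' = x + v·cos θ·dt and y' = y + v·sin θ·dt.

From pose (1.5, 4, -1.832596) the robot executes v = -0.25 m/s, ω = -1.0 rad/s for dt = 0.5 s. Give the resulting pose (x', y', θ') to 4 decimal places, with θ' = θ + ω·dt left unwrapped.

θ' = -1.8326 + -1.0·0.5 = -2.3326
R = v/ω = -0.25/-1.0 = 0.2500
x' = 1.5 + 0.2500·(sin -2.3326 − sin -1.8326) = 1.5606
y' = 4 − 0.2500·(cos -2.3326 − cos -1.8326) = 4.1079

(1.5606, 4.1079, -2.3326)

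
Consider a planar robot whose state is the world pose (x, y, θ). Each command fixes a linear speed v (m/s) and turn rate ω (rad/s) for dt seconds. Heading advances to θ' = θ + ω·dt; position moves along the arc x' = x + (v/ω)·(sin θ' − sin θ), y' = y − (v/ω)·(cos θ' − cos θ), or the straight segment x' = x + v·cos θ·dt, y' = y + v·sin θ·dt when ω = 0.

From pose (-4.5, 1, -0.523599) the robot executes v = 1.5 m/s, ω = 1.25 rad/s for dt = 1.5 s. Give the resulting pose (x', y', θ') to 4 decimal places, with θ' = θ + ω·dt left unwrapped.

θ' = -0.5236 + 1.25·1.5 = 1.3514
R = v/ω = 1.5/1.25 = 1.2000
x' = -4.5 + 1.2000·(sin 1.3514 − sin -0.5236) = -2.7288
y' = 1 − 1.2000·(cos 1.3514 − cos -0.5236) = 1.7781

(-2.7288, 1.7781, 1.3514)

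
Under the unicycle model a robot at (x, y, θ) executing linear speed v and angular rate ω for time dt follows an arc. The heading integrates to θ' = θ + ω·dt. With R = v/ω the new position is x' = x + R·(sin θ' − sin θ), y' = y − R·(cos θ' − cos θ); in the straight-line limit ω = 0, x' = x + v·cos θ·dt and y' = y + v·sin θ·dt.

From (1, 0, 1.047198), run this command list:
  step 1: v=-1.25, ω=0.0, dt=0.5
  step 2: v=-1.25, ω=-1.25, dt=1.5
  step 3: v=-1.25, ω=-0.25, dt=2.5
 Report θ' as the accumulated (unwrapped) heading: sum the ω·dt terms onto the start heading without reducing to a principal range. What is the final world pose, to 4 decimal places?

(-2.1980, 2.0761, -1.4528)

step 1: θ'=1.0472 (straight) → pose (0.6875, -0.5413, 1.0472)
step 2: θ'=-0.8278 (R=1.0000) → pose (-0.9150, -0.7178, -0.8278)
step 3: θ'=-1.4528 (R=5.0000) → pose (-2.1980, 2.0761, -1.4528)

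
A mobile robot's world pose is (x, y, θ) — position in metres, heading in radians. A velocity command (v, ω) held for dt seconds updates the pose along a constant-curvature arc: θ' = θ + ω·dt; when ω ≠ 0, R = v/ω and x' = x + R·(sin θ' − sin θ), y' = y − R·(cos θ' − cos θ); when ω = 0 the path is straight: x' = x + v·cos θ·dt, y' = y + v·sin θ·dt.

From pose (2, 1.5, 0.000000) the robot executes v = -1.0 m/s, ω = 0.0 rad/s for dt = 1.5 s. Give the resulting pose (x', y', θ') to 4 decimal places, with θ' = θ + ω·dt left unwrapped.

(0.5000, 1.5000, 0.0000)

θ' = 0.0000 + 0.0·1.5 = 0.0000
ω = 0 → straight: x' = 2 + -1.0·cos(0.0000)·1.5 = 0.5000
y' = 1.5 + -1.0·sin(0.0000)·1.5 = 1.5000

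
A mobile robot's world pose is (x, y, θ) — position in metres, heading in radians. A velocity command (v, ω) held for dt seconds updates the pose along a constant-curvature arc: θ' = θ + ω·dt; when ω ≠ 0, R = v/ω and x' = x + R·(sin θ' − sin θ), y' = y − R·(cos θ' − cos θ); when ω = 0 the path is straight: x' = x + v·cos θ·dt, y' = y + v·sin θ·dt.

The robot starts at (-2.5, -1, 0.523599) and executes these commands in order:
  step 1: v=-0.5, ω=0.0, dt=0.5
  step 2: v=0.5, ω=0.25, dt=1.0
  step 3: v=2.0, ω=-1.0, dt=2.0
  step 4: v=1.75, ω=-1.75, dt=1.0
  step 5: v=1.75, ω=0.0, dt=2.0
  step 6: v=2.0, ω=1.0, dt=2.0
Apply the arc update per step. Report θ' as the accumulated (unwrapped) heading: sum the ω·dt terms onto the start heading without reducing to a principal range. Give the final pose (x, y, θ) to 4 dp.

(-4.5964, -6.5716, -0.9764)

step 1: θ'=0.5236 (straight) → pose (-2.7165, -1.1250, 0.5236)
step 2: θ'=0.7736 (R=2.0000) → pose (-2.3191, -0.8238, 0.7736)
step 3: θ'=-1.2264 (R=-2.0000) → pose (0.9609, -1.5793, -1.2264)
step 4: θ'=-2.9764 (R=-1.0000) → pose (0.1841, -2.9033, -2.9764)
step 5: θ'=-2.9764 (straight) → pose (-3.2683, -3.4789, -2.9764)
step 6: θ'=-0.9764 (R=2.0000) → pose (-4.5964, -6.5716, -0.9764)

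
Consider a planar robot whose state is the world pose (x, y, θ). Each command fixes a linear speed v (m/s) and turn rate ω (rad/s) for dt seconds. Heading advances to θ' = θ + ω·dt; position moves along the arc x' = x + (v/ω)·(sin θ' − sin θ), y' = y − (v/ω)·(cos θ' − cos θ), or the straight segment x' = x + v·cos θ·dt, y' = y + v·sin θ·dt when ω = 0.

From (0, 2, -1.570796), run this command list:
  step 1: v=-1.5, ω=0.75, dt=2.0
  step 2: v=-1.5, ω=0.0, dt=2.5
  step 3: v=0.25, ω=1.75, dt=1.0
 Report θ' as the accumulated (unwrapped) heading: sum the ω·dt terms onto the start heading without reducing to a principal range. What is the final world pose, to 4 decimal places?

(-5.4470, 4.4182, 1.6792)

step 1: θ'=-0.0708 (R=-2.0000) → pose (-1.8585, 3.9950, -0.0708)
step 2: θ'=-0.0708 (straight) → pose (-5.5991, 4.2603, -0.0708)
step 3: θ'=1.6792 (R=0.1429) → pose (-5.4470, 4.4182, 1.6792)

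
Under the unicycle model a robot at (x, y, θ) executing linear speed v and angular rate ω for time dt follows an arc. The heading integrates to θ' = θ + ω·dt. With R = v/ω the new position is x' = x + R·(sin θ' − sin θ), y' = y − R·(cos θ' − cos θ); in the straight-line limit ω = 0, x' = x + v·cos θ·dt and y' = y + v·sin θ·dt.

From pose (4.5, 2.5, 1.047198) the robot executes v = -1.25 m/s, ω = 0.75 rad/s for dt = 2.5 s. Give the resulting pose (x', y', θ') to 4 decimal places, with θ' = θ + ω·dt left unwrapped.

θ' = 1.0472 + 0.75·2.5 = 2.9222
R = v/ω = -1.25/0.75 = -1.6667
x' = 4.5 + -1.6667·(sin 2.9222 − sin 1.0472) = 5.5806
y' = 2.5 − -1.6667·(cos 2.9222 − cos 1.0472) = 0.0400

(5.5806, 0.0400, 2.9222)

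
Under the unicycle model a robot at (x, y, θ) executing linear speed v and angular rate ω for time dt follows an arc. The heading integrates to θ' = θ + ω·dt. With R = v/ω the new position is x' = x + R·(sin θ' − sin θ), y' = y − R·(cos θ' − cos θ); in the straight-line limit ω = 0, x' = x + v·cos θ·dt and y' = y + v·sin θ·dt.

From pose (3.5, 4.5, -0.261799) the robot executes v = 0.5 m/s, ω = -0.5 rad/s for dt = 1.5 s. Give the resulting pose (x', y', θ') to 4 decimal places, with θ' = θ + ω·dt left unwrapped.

(4.0890, 4.0644, -1.0118)

θ' = -0.2618 + -0.5·1.5 = -1.0118
R = v/ω = 0.5/-0.5 = -1.0000
x' = 3.5 + -1.0000·(sin -1.0118 − sin -0.2618) = 4.0890
y' = 4.5 − -1.0000·(cos -1.0118 − cos -0.2618) = 4.0644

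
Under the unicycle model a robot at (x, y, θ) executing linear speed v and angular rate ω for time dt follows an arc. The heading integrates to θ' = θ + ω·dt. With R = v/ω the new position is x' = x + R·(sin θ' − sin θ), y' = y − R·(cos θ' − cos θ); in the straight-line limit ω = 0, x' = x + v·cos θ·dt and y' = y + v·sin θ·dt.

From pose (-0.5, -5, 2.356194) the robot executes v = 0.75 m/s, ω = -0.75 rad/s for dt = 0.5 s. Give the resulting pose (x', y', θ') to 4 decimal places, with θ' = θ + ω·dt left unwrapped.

θ' = 2.3562 + -0.75·0.5 = 1.9812
R = v/ω = 0.75/-0.75 = -1.0000
x' = -0.5 + -1.0000·(sin 1.9812 − sin 2.3562) = -0.7099
y' = -5 − -1.0000·(cos 1.9812 − cos 2.3562) = -4.6919

(-0.7099, -4.6919, 1.9812)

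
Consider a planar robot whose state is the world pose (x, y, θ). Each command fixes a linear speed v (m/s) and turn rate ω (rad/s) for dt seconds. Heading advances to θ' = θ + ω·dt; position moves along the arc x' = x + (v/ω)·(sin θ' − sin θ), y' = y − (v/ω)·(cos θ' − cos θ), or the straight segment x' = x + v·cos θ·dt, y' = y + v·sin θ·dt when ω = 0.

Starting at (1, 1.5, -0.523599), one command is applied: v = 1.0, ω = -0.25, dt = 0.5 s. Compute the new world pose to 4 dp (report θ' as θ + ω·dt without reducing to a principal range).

(1.4163, 1.2236, -0.6486)

θ' = -0.5236 + -0.25·0.5 = -0.6486
R = v/ω = 1.0/-0.25 = -4.0000
x' = 1 + -4.0000·(sin -0.6486 − sin -0.5236) = 1.4163
y' = 1.5 − -4.0000·(cos -0.6486 − cos -0.5236) = 1.2236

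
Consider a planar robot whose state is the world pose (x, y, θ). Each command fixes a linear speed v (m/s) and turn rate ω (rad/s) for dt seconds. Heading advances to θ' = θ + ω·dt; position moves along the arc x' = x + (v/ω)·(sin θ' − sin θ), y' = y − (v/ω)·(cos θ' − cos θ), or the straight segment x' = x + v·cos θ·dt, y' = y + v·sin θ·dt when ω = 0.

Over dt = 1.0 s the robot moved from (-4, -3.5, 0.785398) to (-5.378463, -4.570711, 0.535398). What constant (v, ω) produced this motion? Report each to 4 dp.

v = -1.7500, ω = -0.2500

Δθ = 0.535398 − 0.785398 = -0.250000
ω = Δθ/dt = -0.250000/1.0 = -0.2500
R = Δx/(sin θ' − sin θ) = 7.0000
v = R·ω = 7.0000·-0.2500 = -1.7500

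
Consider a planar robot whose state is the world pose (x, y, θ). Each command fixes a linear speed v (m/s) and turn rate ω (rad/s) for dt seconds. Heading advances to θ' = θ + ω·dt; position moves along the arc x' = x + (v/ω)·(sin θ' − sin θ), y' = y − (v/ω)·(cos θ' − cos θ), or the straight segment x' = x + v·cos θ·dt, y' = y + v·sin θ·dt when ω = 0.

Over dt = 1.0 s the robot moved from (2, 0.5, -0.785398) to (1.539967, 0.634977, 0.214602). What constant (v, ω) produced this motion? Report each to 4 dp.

Δθ = 0.214602 − -0.785398 = 1.000000
ω = Δθ/dt = 1.000000/1.0 = 1.0000
R = Δx/(sin θ' − sin θ) = -0.5000
v = R·ω = -0.5000·1.0000 = -0.5000

v = -0.5000, ω = 1.0000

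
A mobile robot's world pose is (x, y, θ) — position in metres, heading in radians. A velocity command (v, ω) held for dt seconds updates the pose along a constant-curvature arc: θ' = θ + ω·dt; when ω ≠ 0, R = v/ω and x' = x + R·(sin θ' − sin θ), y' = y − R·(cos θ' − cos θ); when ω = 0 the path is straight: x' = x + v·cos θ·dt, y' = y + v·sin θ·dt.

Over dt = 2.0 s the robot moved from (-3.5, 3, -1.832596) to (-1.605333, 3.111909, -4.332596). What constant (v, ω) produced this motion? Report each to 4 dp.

Δθ = -4.332596 − -1.832596 = -2.500000
ω = Δθ/dt = -2.500000/2.0 = -1.2500
R = Δx/(sin θ' − sin θ) = 1.0000
v = R·ω = 1.0000·-1.2500 = -1.2500

v = -1.2500, ω = -1.2500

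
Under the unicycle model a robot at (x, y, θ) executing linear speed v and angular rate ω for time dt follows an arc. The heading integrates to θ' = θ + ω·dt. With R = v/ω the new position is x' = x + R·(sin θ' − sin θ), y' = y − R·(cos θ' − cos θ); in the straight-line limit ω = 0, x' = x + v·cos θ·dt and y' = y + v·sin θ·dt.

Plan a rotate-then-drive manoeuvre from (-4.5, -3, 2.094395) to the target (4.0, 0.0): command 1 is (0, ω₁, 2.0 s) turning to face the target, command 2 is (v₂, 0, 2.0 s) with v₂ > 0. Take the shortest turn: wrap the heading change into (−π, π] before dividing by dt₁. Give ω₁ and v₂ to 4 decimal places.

heading to target = atan2(0−-3, 4−-4.5) = 0.3393
Δθ = wrap(0.3393 − 2.0944) = -1.7551; ω₁ = Δθ/dt₁ = -0.8776
distance = √((4−-4.5)² + (0−-3)²) = 9.0139; v₂ = distance/dt₂ = 4.5069

ω₁ = -0.8776, v₂ = 4.5069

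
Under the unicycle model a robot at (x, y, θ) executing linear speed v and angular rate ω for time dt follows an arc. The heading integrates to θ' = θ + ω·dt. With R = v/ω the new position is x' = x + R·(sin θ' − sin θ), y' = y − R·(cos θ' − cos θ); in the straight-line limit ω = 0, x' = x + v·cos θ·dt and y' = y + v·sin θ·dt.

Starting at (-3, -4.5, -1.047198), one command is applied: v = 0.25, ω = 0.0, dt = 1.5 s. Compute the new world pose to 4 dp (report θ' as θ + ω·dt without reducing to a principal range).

θ' = -1.0472 + 0.0·1.5 = -1.0472
ω = 0 → straight: x' = -3 + 0.25·cos(-1.0472)·1.5 = -2.8125
y' = -4.5 + 0.25·sin(-1.0472)·1.5 = -4.8248

(-2.8125, -4.8248, -1.0472)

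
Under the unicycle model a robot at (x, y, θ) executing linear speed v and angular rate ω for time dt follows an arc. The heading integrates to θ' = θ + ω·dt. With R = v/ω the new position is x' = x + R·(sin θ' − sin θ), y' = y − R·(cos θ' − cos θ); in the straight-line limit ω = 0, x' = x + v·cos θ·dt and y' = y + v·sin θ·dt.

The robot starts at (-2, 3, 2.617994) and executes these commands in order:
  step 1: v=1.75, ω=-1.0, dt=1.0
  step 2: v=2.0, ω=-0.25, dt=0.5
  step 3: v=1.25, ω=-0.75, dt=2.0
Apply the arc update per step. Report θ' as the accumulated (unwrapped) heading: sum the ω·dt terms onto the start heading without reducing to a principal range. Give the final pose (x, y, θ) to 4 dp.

step 1: θ'=1.6180 (R=-1.7500) → pose (-2.8731, 4.4330, 1.6180)
step 2: θ'=1.4930 (R=-8.0000) → pose (-2.8578, 5.4322, 1.4930)
step 3: θ'=-0.0070 (R=-1.6667) → pose (-1.1845, 6.9693, -0.0070)

(-1.1845, 6.9693, -0.0070)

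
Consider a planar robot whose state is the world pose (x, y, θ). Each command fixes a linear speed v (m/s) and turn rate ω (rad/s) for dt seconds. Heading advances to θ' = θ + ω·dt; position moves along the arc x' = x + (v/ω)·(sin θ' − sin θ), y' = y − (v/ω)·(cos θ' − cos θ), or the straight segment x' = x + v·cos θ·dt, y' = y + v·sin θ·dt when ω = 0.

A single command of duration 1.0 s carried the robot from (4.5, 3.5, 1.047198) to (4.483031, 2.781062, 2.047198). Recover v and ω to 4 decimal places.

Δθ = 2.047198 − 1.047198 = 1.000000
ω = Δθ/dt = 1.000000/1.0 = 1.0000
R = −Δy/(cos θ' − cos θ) = -0.7500
v = R·ω = -0.7500·1.0000 = -0.7500

v = -0.7500, ω = 1.0000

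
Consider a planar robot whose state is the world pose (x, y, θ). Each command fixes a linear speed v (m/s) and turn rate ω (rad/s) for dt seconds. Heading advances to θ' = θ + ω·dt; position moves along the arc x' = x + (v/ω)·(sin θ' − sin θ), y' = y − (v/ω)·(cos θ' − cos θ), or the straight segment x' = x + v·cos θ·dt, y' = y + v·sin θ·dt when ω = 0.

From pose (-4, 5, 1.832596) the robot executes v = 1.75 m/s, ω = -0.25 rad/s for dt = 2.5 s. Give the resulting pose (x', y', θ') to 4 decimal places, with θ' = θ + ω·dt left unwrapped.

(-3.7819, 9.2986, 1.2076)

θ' = 1.8326 + -0.25·2.5 = 1.2076
R = v/ω = 1.75/-0.25 = -7.0000
x' = -4 + -7.0000·(sin 1.2076 − sin 1.8326) = -3.7819
y' = 5 − -7.0000·(cos 1.2076 − cos 1.8326) = 9.2986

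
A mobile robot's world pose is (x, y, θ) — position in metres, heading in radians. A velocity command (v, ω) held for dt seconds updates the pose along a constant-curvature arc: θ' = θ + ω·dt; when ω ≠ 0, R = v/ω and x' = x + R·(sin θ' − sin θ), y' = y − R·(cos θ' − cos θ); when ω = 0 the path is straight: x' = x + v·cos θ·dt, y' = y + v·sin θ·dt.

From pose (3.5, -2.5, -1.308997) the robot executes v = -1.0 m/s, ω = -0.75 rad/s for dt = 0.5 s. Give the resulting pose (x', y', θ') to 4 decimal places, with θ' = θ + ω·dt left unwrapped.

θ' = -1.3090 + -0.75·0.5 = -1.6840
R = v/ω = -1.0/-0.75 = 1.3333
x' = 3.5 + 1.3333·(sin -1.6840 − sin -1.3090) = 3.4631
y' = -2.5 − 1.3333·(cos -1.6840 − cos -1.3090) = -2.0043

(3.4631, -2.0043, -1.6840)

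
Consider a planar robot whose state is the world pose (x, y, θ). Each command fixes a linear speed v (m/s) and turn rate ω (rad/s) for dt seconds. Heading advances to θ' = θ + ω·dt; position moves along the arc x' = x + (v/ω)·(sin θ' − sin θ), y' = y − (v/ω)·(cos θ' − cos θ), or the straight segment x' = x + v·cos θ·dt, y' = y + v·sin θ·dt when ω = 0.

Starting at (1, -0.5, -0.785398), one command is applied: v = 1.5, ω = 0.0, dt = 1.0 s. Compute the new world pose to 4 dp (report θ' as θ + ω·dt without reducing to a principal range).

θ' = -0.7854 + 0.0·1.0 = -0.7854
ω = 0 → straight: x' = 1 + 1.5·cos(-0.7854)·1.0 = 2.0607
y' = -0.5 + 1.5·sin(-0.7854)·1.0 = -1.5607

(2.0607, -1.5607, -0.7854)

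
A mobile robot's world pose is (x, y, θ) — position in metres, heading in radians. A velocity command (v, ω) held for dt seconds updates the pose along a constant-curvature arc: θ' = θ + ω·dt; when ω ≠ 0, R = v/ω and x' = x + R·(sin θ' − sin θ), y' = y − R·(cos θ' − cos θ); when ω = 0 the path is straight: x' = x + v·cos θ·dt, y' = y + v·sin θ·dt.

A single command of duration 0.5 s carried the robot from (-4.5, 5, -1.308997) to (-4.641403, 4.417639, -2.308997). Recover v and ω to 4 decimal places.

v = 1.2500, ω = -2.0000

Δθ = -2.308997 − -1.308997 = -1.000000
ω = Δθ/dt = -1.000000/0.5 = -2.0000
R = −Δy/(cos θ' − cos θ) = -0.6250
v = R·ω = -0.6250·-2.0000 = 1.2500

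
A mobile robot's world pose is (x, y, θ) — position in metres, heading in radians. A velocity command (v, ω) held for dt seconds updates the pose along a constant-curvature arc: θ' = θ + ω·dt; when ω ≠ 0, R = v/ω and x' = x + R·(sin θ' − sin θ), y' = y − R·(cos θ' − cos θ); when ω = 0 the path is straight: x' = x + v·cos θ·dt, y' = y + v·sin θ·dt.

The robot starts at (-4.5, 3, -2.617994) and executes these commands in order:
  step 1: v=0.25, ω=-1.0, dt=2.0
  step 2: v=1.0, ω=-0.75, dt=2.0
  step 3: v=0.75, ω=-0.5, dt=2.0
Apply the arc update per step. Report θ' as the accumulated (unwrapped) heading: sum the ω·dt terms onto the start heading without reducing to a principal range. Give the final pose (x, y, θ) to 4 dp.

(-2.4073, 4.1612, -7.1180)

step 1: θ'=-4.6180 (R=-0.2500) → pose (-4.8739, 3.1929, -4.6180)
step 2: θ'=-6.1180 (R=-1.3333) → pose (-3.7657, 4.6338, -6.1180)
step 3: θ'=-7.1180 (R=-1.5000) → pose (-2.4073, 4.1612, -7.1180)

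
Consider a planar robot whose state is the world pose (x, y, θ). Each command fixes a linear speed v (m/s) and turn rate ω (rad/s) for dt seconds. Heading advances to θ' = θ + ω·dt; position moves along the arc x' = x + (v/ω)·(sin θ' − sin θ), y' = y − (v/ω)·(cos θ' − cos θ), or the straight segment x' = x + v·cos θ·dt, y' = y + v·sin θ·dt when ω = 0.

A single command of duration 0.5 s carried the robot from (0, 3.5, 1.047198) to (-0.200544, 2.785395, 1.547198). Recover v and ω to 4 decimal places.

Δθ = 1.547198 − 1.047198 = 0.500000
ω = Δθ/dt = 0.500000/0.5 = 1.0000
R = −Δy/(cos θ' − cos θ) = -1.5000
v = R·ω = -1.5000·1.0000 = -1.5000

v = -1.5000, ω = 1.0000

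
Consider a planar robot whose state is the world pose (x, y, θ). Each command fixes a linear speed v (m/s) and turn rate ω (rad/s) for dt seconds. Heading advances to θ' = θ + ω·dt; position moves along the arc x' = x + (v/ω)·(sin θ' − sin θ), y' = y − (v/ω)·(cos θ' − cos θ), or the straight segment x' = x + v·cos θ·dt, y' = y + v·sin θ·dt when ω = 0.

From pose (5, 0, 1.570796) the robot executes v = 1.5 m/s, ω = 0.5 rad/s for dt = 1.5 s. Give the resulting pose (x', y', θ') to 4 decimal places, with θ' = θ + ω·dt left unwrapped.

(4.1951, 2.0449, 2.3208)

θ' = 1.5708 + 0.5·1.5 = 2.3208
R = v/ω = 1.5/0.5 = 3.0000
x' = 5 + 3.0000·(sin 2.3208 − sin 1.5708) = 4.1951
y' = 0 − 3.0000·(cos 2.3208 − cos 1.5708) = 2.0449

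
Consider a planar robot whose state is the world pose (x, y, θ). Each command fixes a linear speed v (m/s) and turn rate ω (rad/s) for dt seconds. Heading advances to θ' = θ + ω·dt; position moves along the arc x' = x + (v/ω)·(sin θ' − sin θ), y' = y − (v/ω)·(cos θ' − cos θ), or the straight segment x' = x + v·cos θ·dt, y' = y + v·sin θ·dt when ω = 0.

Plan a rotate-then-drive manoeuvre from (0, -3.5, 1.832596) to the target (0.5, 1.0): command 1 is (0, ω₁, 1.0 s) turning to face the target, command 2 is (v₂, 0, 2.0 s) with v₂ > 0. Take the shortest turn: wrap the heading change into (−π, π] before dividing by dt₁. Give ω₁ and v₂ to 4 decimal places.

ω₁ = -0.3725, v₂ = 2.2638

heading to target = atan2(1−-3.5, 0.5−0) = 1.4601
Δθ = wrap(1.4601 − 1.8326) = -0.3725; ω₁ = Δθ/dt₁ = -0.3725
distance = √((0.5−0)² + (1−-3.5)²) = 4.5277; v₂ = distance/dt₂ = 2.2638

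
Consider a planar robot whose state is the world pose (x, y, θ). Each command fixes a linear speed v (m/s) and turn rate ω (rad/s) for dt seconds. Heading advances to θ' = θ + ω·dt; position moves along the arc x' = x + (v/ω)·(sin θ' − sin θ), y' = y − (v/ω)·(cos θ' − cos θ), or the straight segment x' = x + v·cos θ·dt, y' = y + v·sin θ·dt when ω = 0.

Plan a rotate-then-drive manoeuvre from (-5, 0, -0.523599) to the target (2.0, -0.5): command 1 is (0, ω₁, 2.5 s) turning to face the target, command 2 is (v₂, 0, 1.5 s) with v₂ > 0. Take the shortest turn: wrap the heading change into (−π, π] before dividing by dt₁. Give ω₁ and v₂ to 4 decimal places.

heading to target = atan2(-0.5−0, 2−-5) = -0.0713
Δθ = wrap(-0.0713 − -0.5236) = 0.4523; ω₁ = Δθ/dt₁ = 0.1809
distance = √((2−-5)² + (-0.5−0)²) = 7.0178; v₂ = distance/dt₂ = 4.6786

ω₁ = 0.1809, v₂ = 4.6786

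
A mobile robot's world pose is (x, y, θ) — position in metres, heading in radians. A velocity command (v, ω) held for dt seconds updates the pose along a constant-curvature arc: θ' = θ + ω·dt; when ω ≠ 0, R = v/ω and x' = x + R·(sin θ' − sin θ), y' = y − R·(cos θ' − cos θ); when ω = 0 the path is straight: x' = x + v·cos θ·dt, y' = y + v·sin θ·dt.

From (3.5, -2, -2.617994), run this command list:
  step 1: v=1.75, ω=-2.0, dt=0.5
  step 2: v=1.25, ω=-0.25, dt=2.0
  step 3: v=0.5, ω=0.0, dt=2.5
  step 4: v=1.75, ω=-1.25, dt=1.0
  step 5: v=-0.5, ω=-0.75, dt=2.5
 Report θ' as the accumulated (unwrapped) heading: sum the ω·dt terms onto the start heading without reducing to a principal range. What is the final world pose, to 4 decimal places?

(-0.9127, 2.3205, -7.2430)

step 1: θ'=-3.6180 (R=-0.8750) → pose (2.6612, -2.0198, -3.6180)
step 2: θ'=-4.1180 (R=-5.0000) → pose (0.8117, -0.3766, -4.1180)
step 3: θ'=-4.1180 (straight) → pose (0.1117, 0.6590, -4.1180)
step 4: θ'=-5.3680 (R=-1.4000) → pose (0.1618, 2.2965, -5.3680)
step 5: θ'=-7.2430 (R=0.6667) → pose (-0.9127, 2.3205, -7.2430)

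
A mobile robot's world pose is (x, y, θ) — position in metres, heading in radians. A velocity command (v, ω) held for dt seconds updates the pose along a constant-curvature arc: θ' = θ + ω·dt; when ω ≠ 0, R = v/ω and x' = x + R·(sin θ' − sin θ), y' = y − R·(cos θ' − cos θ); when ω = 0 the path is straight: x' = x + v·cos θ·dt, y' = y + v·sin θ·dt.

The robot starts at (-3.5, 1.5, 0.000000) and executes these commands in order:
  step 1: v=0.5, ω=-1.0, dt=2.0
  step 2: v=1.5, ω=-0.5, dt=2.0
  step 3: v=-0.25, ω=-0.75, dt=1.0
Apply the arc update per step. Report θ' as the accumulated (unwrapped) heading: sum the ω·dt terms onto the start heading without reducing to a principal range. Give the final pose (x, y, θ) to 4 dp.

(-5.1123, -0.9861, -3.7500)

step 1: θ'=-2.0000 (R=-0.5000) → pose (-3.0454, 0.7919, -2.0000)
step 2: θ'=-3.0000 (R=-3.0000) → pose (-5.3499, -0.9296, -3.0000)
step 3: θ'=-3.7500 (R=0.3333) → pose (-5.1123, -0.9861, -3.7500)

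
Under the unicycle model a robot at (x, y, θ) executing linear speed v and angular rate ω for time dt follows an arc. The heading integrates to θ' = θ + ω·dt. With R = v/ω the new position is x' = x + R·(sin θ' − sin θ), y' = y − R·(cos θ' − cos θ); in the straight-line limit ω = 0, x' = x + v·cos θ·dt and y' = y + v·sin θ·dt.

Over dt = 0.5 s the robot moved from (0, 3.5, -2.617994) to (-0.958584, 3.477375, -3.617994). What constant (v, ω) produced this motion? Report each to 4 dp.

v = 2.0000, ω = -2.0000

Δθ = -3.617994 − -2.617994 = -1.000000
ω = Δθ/dt = -1.000000/0.5 = -2.0000
R = Δx/(sin θ' − sin θ) = -1.0000
v = R·ω = -1.0000·-2.0000 = 2.0000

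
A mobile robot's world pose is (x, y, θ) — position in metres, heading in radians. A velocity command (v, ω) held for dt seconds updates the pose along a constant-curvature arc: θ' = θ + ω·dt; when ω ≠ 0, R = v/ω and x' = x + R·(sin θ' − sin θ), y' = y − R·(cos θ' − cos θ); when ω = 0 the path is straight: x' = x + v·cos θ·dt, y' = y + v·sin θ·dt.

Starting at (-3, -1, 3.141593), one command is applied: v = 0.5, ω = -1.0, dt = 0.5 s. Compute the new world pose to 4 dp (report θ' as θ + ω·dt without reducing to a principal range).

(-3.2397, -0.9388, 2.6416)

θ' = 3.1416 + -1.0·0.5 = 2.6416
R = v/ω = 0.5/-1.0 = -0.5000
x' = -3 + -0.5000·(sin 2.6416 − sin 3.1416) = -3.2397
y' = -1 − -0.5000·(cos 2.6416 − cos 3.1416) = -0.9388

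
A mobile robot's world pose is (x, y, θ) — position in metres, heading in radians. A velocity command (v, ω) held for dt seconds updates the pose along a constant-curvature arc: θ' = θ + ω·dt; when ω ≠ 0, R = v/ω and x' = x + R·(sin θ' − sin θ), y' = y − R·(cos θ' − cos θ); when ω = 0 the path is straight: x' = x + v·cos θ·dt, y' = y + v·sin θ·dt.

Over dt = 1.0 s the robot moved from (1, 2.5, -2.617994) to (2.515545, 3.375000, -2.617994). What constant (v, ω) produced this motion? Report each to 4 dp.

v = -1.7500, ω = 0.0000

Δθ = -2.617994 − -2.617994 = 0.000000
ω = Δθ/dt = 0.000000/1.0 = 0.0000
ω = 0 → v = (Δx·cos θ + Δy·sin θ)/dt = -1.7500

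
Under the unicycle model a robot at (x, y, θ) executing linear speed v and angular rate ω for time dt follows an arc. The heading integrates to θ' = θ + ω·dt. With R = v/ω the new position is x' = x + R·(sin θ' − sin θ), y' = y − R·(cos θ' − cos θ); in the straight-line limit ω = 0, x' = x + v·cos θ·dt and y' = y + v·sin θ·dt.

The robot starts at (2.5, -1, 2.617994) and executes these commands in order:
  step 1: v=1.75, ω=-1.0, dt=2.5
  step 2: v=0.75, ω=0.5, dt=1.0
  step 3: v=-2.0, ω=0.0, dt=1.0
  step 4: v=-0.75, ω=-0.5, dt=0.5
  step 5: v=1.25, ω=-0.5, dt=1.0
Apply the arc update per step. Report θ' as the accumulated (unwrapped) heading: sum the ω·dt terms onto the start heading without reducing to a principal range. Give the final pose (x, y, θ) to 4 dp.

(3.1304, 1.3302, -0.1320)

step 1: θ'=0.1180 (R=-1.7500) → pose (3.1690, 2.2534, 0.1180)
step 2: θ'=0.6180 (R=1.5000) → pose (3.8615, 2.5204, 0.6180)
step 3: θ'=0.6180 (straight) → pose (2.2314, 1.3616, 0.6180)
step 4: θ'=0.3680 (R=1.5000) → pose (1.9019, 1.1846, 0.3680)
step 5: θ'=-0.1320 (R=-2.5000) → pose (3.1304, 1.3302, -0.1320)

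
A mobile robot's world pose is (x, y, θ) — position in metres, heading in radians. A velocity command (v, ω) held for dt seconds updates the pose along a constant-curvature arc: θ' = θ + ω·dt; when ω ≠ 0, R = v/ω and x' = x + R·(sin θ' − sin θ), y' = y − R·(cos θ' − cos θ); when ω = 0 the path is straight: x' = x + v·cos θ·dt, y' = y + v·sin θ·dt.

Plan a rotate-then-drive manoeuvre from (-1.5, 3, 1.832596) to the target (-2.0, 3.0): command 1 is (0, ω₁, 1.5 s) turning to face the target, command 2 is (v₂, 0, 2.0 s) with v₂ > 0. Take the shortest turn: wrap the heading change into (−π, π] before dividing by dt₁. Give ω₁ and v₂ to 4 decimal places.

ω₁ = 0.8727, v₂ = 0.2500

heading to target = atan2(3−3, -2−-1.5) = 3.1416
Δθ = wrap(3.1416 − 1.8326) = 1.3090; ω₁ = Δθ/dt₁ = 0.8727
distance = √((-2−-1.5)² + (3−3)²) = 0.5000; v₂ = distance/dt₂ = 0.2500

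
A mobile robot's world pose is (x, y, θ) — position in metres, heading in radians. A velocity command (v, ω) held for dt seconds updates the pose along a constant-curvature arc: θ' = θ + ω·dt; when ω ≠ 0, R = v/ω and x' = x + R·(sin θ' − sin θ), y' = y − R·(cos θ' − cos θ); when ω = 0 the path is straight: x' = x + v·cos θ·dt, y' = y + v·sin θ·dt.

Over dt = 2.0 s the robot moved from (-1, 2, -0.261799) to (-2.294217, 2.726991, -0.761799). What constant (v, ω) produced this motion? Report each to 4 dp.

Δθ = -0.761799 − -0.261799 = -0.500000
ω = Δθ/dt = -0.500000/2.0 = -0.2500
R = Δx/(sin θ' − sin θ) = 3.0000
v = R·ω = 3.0000·-0.2500 = -0.7500

v = -0.7500, ω = -0.2500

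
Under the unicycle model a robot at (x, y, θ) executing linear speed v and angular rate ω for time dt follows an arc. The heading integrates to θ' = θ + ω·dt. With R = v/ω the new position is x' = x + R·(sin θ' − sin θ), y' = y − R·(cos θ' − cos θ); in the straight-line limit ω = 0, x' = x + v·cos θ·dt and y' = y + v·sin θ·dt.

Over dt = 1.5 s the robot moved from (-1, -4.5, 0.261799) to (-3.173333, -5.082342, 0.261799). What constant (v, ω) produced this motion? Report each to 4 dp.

Δθ = 0.261799 − 0.261799 = 0.000000
ω = Δθ/dt = 0.000000/1.5 = 0.0000
ω = 0 → v = (Δx·cos θ + Δy·sin θ)/dt = -1.5000

v = -1.5000, ω = 0.0000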